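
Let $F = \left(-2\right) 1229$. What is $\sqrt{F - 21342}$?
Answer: $10 i \sqrt{238} \approx 154.27 i$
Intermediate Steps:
$F = -2458$
$\sqrt{F - 21342} = \sqrt{-2458 - 21342} = \sqrt{-23800} = 10 i \sqrt{238}$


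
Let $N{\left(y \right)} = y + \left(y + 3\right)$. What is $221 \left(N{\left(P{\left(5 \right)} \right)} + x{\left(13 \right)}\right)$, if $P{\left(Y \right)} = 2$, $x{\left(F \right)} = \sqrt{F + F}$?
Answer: $1547 + 221 \sqrt{26} \approx 2673.9$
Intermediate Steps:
$x{\left(F \right)} = \sqrt{2} \sqrt{F}$ ($x{\left(F \right)} = \sqrt{2 F} = \sqrt{2} \sqrt{F}$)
$N{\left(y \right)} = 3 + 2 y$ ($N{\left(y \right)} = y + \left(3 + y\right) = 3 + 2 y$)
$221 \left(N{\left(P{\left(5 \right)} \right)} + x{\left(13 \right)}\right) = 221 \left(\left(3 + 2 \cdot 2\right) + \sqrt{2} \sqrt{13}\right) = 221 \left(\left(3 + 4\right) + \sqrt{26}\right) = 221 \left(7 + \sqrt{26}\right) = 1547 + 221 \sqrt{26}$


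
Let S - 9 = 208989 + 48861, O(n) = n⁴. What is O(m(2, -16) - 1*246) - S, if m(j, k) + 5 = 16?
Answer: 3049542766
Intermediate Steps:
m(j, k) = 11 (m(j, k) = -5 + 16 = 11)
S = 257859 (S = 9 + (208989 + 48861) = 9 + 257850 = 257859)
O(m(2, -16) - 1*246) - S = (11 - 1*246)⁴ - 1*257859 = (11 - 246)⁴ - 257859 = (-235)⁴ - 257859 = 3049800625 - 257859 = 3049542766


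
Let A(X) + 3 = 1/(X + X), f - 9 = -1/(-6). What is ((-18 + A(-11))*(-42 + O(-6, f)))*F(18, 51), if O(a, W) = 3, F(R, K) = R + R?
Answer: 325026/11 ≈ 29548.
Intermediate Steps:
f = 55/6 (f = 9 - 1/(-6) = 9 - 1*(-1/6) = 9 + 1/6 = 55/6 ≈ 9.1667)
F(R, K) = 2*R
A(X) = -3 + 1/(2*X) (A(X) = -3 + 1/(X + X) = -3 + 1/(2*X))
((-18 + A(-11))*(-42 + O(-6, f)))*F(18, 51) = ((-18 + (-3 + (1/2)/(-11)))*(-42 + 3))*(2*18) = ((-18 + (-3 + (1/2)*(-1/11)))*(-39))*36 = ((-18 + (-3 - 1/22))*(-39))*36 = ((-18 - 67/22)*(-39))*36 = -463/22*(-39)*36 = (18057/22)*36 = 325026/11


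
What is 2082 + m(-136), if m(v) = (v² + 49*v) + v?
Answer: 13778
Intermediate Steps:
m(v) = v² + 50*v
2082 + m(-136) = 2082 - 136*(50 - 136) = 2082 - 136*(-86) = 2082 + 11696 = 13778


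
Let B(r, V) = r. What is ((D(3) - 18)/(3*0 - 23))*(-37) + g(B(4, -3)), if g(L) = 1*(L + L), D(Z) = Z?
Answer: -371/23 ≈ -16.130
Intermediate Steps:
g(L) = 2*L (g(L) = 1*(2*L) = 2*L)
((D(3) - 18)/(3*0 - 23))*(-37) + g(B(4, -3)) = ((3 - 18)/(3*0 - 23))*(-37) + 2*4 = -15/(0 - 23)*(-37) + 8 = -15/(-23)*(-37) + 8 = -15*(-1/23)*(-37) + 8 = (15/23)*(-37) + 8 = -555/23 + 8 = -371/23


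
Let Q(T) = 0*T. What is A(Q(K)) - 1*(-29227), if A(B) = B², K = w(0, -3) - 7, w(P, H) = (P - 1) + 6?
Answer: 29227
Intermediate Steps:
w(P, H) = 5 + P (w(P, H) = (-1 + P) + 6 = 5 + P)
K = -2 (K = (5 + 0) - 7 = 5 - 7 = -2)
Q(T) = 0
A(Q(K)) - 1*(-29227) = 0² - 1*(-29227) = 0 + 29227 = 29227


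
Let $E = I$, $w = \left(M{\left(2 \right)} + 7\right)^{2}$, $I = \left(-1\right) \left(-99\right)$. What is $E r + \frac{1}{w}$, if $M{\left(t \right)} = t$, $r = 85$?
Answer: $\frac{681616}{81} \approx 8415.0$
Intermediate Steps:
$I = 99$
$w = 81$ ($w = \left(2 + 7\right)^{2} = 9^{2} = 81$)
$E = 99$
$E r + \frac{1}{w} = 99 \cdot 85 + \frac{1}{81} = 8415 + \frac{1}{81} = \frac{681616}{81}$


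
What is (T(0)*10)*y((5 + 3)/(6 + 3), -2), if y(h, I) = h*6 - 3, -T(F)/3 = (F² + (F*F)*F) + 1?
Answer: -70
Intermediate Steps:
T(F) = -3 - 3*F² - 3*F³ (T(F) = -3*((F² + (F*F)*F) + 1) = -3*((F² + F²*F) + 1) = -3*((F² + F³) + 1) = -3*(1 + F² + F³) = -3 - 3*F² - 3*F³)
y(h, I) = -3 + 6*h (y(h, I) = 6*h - 3 = -3 + 6*h)
(T(0)*10)*y((5 + 3)/(6 + 3), -2) = ((-3 - 3*0² - 3*0³)*10)*(-3 + 6*((5 + 3)/(6 + 3))) = ((-3 - 3*0 - 3*0)*10)*(-3 + 6*(8/9)) = ((-3 + 0 + 0)*10)*(-3 + 6*(8*(⅑))) = (-3*10)*(-3 + 6*(8/9)) = -30*(-3 + 16/3) = -30*7/3 = -70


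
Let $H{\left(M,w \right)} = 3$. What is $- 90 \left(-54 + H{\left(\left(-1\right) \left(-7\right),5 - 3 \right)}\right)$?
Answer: $4590$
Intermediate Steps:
$- 90 \left(-54 + H{\left(\left(-1\right) \left(-7\right),5 - 3 \right)}\right) = - 90 \left(-54 + 3\right) = \left(-90\right) \left(-51\right) = 4590$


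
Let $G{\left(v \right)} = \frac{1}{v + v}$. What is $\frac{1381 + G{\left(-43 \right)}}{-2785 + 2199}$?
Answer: $- \frac{118765}{50396} \approx -2.3566$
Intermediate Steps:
$G{\left(v \right)} = \frac{1}{2 v}$
$\frac{1381 + G{\left(-43 \right)}}{-2785 + 2199} = \frac{1381 + \frac{1}{2 \left(-43\right)}}{-2785 + 2199} = \frac{1381 + \frac{1}{2} \left(- \frac{1}{43}\right)}{-586} = \left(1381 - \frac{1}{86}\right) \left(- \frac{1}{586}\right) = \frac{118765}{86} \left(- \frac{1}{586}\right) = - \frac{118765}{50396}$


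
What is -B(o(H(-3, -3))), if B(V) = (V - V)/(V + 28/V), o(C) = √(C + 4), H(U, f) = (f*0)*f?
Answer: 0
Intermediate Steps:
H(U, f) = 0 (H(U, f) = 0*f = 0)
o(C) = √(4 + C)
B(V) = 0 (B(V) = 0/(V + 28/V) = 0)
-B(o(H(-3, -3))) = -1*0 = 0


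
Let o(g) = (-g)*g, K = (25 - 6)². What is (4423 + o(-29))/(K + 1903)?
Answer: 1791/1132 ≈ 1.5822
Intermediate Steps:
K = 361 (K = 19² = 361)
o(g) = -g²
(4423 + o(-29))/(K + 1903) = (4423 - 1*(-29)²)/(361 + 1903) = (4423 - 1*841)/2264 = (4423 - 841)*(1/2264) = 3582*(1/2264) = 1791/1132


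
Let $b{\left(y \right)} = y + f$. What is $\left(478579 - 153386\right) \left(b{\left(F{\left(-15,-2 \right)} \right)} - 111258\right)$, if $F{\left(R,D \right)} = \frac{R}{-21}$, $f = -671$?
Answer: $- \frac{254788065114}{7} \approx -3.6398 \cdot 10^{10}$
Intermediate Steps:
$F{\left(R,D \right)} = - \frac{R}{21}$ ($F{\left(R,D \right)} = R \left(- \frac{1}{21}\right) = - \frac{R}{21}$)
$b{\left(y \right)} = -671 + y$ ($b{\left(y \right)} = y - 671 = -671 + y$)
$\left(478579 - 153386\right) \left(b{\left(F{\left(-15,-2 \right)} \right)} - 111258\right) = \left(478579 - 153386\right) \left(\left(-671 - - \frac{5}{7}\right) - 111258\right) = 325193 \left(\left(-671 + \frac{5}{7}\right) - 111258\right) = 325193 \left(- \frac{4692}{7} - 111258\right) = 325193 \left(- \frac{783498}{7}\right) = - \frac{254788065114}{7}$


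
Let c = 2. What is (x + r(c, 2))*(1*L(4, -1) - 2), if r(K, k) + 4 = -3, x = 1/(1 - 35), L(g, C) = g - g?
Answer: 239/17 ≈ 14.059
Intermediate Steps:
L(g, C) = 0
x = -1/34 (x = 1/(-34) = -1/34 ≈ -0.029412)
r(K, k) = -7 (r(K, k) = -4 - 3 = -7)
(x + r(c, 2))*(1*L(4, -1) - 2) = (-1/34 - 7)*(1*0 - 2) = -239*(0 - 2)/34 = -239/34*(-2) = 239/17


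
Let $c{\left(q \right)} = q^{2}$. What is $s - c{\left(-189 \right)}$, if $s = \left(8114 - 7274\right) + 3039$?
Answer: $-31842$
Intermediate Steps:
$s = 3879$ ($s = 840 + 3039 = 3879$)
$s - c{\left(-189 \right)} = 3879 - \left(-189\right)^{2} = 3879 - 35721 = -31842$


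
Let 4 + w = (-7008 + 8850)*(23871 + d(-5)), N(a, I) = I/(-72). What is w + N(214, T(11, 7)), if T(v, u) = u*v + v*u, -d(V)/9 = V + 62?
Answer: 1548915475/36 ≈ 4.3025e+7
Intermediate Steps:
d(V) = -558 - 9*V (d(V) = -9*(V + 62) = -9*(62 + V) = -558 - 9*V)
T(v, u) = 2*u*v (T(v, u) = u*v + u*v = 2*u*v)
N(a, I) = -I/72 (N(a, I) = I*(-1/72) = -I/72)
w = 43025432 (w = -4 + (-7008 + 8850)*(23871 + (-558 - 9*(-5))) = -4 + 1842*(23871 + (-558 + 45)) = -4 + 1842*(23871 - 513) = -4 + 1842*23358 = -4 + 43025436 = 43025432)
w + N(214, T(11, 7)) = 43025432 - 7*11/36 = 43025432 - 1/72*154 = 43025432 - 77/36 = 1548915475/36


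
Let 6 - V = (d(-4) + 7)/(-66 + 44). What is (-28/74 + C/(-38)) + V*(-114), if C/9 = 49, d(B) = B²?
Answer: -12607349/15466 ≈ -815.17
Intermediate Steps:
C = 441 (C = 9*49 = 441)
V = 155/22 (V = 6 - ((-4)² + 7)/(-66 + 44) = 6 - (16 + 7)/(-22) = 6 - 23*(-1)/22 = 6 - 1*(-23/22) = 6 + 23/22 = 155/22 ≈ 7.0455)
(-28/74 + C/(-38)) + V*(-114) = (-28/74 + 441/(-38)) + (155/22)*(-114) = (-28*1/74 + 441*(-1/38)) - 8835/11 = (-14/37 - 441/38) - 8835/11 = -16849/1406 - 8835/11 = -12607349/15466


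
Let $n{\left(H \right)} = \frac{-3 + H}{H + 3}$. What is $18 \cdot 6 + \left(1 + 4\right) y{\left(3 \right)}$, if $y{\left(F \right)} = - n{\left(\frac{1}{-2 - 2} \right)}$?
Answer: $\frac{1253}{11} \approx 113.91$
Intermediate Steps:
$n{\left(H \right)} = \frac{-3 + H}{3 + H}$
$y{\left(F \right)} = \frac{13}{11}$ ($y{\left(F \right)} = - \frac{-3 + \frac{1}{-2 - 2}}{3 + \frac{1}{-2 - 2}} = - \frac{-3 + \frac{1}{-4}}{3 + \frac{1}{-4}} = - \frac{-3 - \frac{1}{4}}{3 - \frac{1}{4}} = - \frac{-13}{\frac{11}{4} \cdot 4} = - \frac{4 \left(-13\right)}{11 \cdot 4} = \left(-1\right) \left(- \frac{13}{11}\right) = \frac{13}{11}$)
$18 \cdot 6 + \left(1 + 4\right) y{\left(3 \right)} = 18 \cdot 6 + \left(1 + 4\right) \frac{13}{11} = 108 + 5 \cdot \frac{13}{11} = 108 + \frac{65}{11} = \frac{1253}{11}$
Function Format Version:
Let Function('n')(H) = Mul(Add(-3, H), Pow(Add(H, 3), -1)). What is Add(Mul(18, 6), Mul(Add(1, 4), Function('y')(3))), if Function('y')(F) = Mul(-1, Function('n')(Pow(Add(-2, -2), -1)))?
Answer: Rational(1253, 11) ≈ 113.91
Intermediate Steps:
Function('n')(H) = Mul(Pow(Add(3, H), -1), Add(-3, H)) (Function('n')(H) = Mul(Add(-3, H), Pow(Add(3, H), -1)) = Mul(Pow(Add(3, H), -1), Add(-3, H)))
Function('y')(F) = Rational(13, 11) (Function('y')(F) = Mul(-1, Mul(Pow(Add(3, Pow(Add(-2, -2), -1)), -1), Add(-3, Pow(Add(-2, -2), -1)))) = Mul(-1, Mul(Pow(Add(3, Pow(-4, -1)), -1), Add(-3, Pow(-4, -1)))) = Mul(-1, Mul(Pow(Add(3, Rational(-1, 4)), -1), Add(-3, Rational(-1, 4)))) = Mul(-1, Mul(Pow(Rational(11, 4), -1), Rational(-13, 4))) = Mul(-1, Mul(Rational(4, 11), Rational(-13, 4))) = Mul(-1, Rational(-13, 11)) = Rational(13, 11))
Add(Mul(18, 6), Mul(Add(1, 4), Function('y')(3))) = Add(Mul(18, 6), Mul(Add(1, 4), Rational(13, 11))) = Add(108, Mul(5, Rational(13, 11))) = Add(108, Rational(65, 11)) = Rational(1253, 11)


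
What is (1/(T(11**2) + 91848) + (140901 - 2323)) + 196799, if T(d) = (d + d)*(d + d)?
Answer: 50444725325/150412 ≈ 3.3538e+5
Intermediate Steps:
T(d) = 4*d**2 (T(d) = (2*d)*(2*d) = 4*d**2)
(1/(T(11**2) + 91848) + (140901 - 2323)) + 196799 = (1/(4*(11**2)**2 + 91848) + (140901 - 2323)) + 196799 = (1/(4*121**2 + 91848) + 138578) + 196799 = (1/(4*14641 + 91848) + 138578) + 196799 = (1/(58564 + 91848) + 138578) + 196799 = (1/150412 + 138578) + 196799 = 20843794137/150412 + 196799 = 50444725325/150412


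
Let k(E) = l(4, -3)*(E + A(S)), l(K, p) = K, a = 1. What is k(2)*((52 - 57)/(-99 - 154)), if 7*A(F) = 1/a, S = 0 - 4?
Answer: 300/1771 ≈ 0.16940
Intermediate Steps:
S = -4
A(F) = 1/7 (A(F) = (1/7)/1 = (1/7)*1 = 1/7)
k(E) = 4/7 + 4*E (k(E) = 4*(E + 1/7) = 4*(1/7 + E) = 4/7 + 4*E)
k(2)*((52 - 57)/(-99 - 154)) = (4/7 + 4*2)*((52 - 57)/(-99 - 154)) = (4/7 + 8)*(-5/(-253)) = 60*(-5*(-1/253))/7 = (60/7)*(5/253) = 300/1771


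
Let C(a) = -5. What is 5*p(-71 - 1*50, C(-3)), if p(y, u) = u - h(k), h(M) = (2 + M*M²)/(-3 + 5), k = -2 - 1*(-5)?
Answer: -195/2 ≈ -97.500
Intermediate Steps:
k = 3 (k = -2 + 5 = 3)
h(M) = 1 + M³/2 (h(M) = (2 + M³)/2 = (2 + M³)*(½) = 1 + M³/2)
p(y, u) = -29/2 + u (p(y, u) = u - (1 + (½)*3³) = u - (1 + (½)*27) = u - (1 + 27/2) = u - 1*29/2 = u - 29/2 = -29/2 + u)
5*p(-71 - 1*50, C(-3)) = 5*(-29/2 - 5) = 5*(-39/2) = -195/2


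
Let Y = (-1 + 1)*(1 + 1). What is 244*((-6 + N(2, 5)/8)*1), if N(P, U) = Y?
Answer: -1464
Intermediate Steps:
Y = 0 (Y = 0*2 = 0)
N(P, U) = 0
244*((-6 + N(2, 5)/8)*1) = 244*((-6 + 0/8)*1) = 244*((-6 + 0*(⅛))*1) = 244*((-6 + 0)*1) = 244*(-6*1) = 244*(-6) = -1464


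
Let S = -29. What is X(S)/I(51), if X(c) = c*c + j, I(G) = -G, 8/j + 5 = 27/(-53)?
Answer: -20429/1241 ≈ -16.462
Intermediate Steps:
j = -106/73 (j = 8/(-5 + 27/(-53)) = 8/(-5 + 27*(-1/53)) = 8/(-5 - 27/53) = 8/(-292/53) = 8*(-53/292) = -106/73 ≈ -1.4521)
X(c) = -106/73 + c² (X(c) = c*c - 106/73 = c² - 106/73 = -106/73 + c²)
X(S)/I(51) = (-106/73 + (-29)²)/((-1*51)) = (-106/73 + 841)/(-51) = (61287/73)*(-1/51) = -20429/1241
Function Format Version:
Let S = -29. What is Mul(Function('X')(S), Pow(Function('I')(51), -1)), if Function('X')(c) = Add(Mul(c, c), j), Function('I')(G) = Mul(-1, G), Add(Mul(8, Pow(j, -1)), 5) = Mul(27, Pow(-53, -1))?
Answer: Rational(-20429, 1241) ≈ -16.462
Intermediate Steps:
j = Rational(-106, 73) (j = Mul(8, Pow(Add(-5, Mul(27, Pow(-53, -1))), -1)) = Mul(8, Pow(Add(-5, Mul(27, Rational(-1, 53))), -1)) = Mul(8, Pow(Add(-5, Rational(-27, 53)), -1)) = Mul(8, Pow(Rational(-292, 53), -1)) = Mul(8, Rational(-53, 292)) = Rational(-106, 73) ≈ -1.4521)
Function('X')(c) = Add(Rational(-106, 73), Pow(c, 2)) (Function('X')(c) = Add(Mul(c, c), Rational(-106, 73)) = Add(Pow(c, 2), Rational(-106, 73)) = Add(Rational(-106, 73), Pow(c, 2)))
Mul(Function('X')(S), Pow(Function('I')(51), -1)) = Mul(Add(Rational(-106, 73), Pow(-29, 2)), Pow(Mul(-1, 51), -1)) = Mul(Add(Rational(-106, 73), 841), Pow(-51, -1)) = Mul(Rational(61287, 73), Rational(-1, 51)) = Rational(-20429, 1241)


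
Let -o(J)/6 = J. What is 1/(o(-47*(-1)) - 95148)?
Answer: -1/95430 ≈ -1.0479e-5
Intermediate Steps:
o(J) = -6*J
1/(o(-47*(-1)) - 95148) = 1/(-(-282)*(-1) - 95148) = 1/(-6*47 - 95148) = 1/(-282 - 95148) = 1/(-95430) = -1/95430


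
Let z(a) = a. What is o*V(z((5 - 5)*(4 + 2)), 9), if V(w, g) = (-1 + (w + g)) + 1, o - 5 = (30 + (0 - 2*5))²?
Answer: 3645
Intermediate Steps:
o = 405 (o = 5 + (30 + (0 - 2*5))² = 5 + (30 + (0 - 10))² = 5 + (30 - 10)² = 5 + 20² = 5 + 400 = 405)
V(w, g) = g + w (V(w, g) = (-1 + (g + w)) + 1 = (-1 + g + w) + 1 = g + w)
o*V(z((5 - 5)*(4 + 2)), 9) = 405*(9 + (5 - 5)*(4 + 2)) = 405*(9 + 0*6) = 405*(9 + 0) = 405*9 = 3645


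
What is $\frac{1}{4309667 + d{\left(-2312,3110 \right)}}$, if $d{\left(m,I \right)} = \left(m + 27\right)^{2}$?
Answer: $\frac{1}{9530892} \approx 1.0492 \cdot 10^{-7}$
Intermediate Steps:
$d{\left(m,I \right)} = \left(27 + m\right)^{2}$
$\frac{1}{4309667 + d{\left(-2312,3110 \right)}} = \frac{1}{4309667 + \left(27 - 2312\right)^{2}} = \frac{1}{4309667 + \left(-2285\right)^{2}} = \frac{1}{4309667 + 5221225} = \frac{1}{9530892}$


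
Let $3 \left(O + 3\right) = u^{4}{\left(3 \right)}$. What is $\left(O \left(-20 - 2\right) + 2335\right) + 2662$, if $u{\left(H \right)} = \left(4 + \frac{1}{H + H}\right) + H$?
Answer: $- \frac{27764339}{1944} \approx -14282.0$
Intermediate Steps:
$u{\left(H \right)} = 4 + H + \frac{1}{2 H}$ ($u{\left(H \right)} = \left(4 + \frac{1}{2 H}\right) + H = 4 + H + \frac{1}{2 H}$)
$O = \frac{3407137}{3888}$ ($O = -3 + \frac{\left(4 + 3 + \frac{1}{2 \cdot 3}\right)^{4}}{3} = -3 + \frac{\left(4 + 3 + \frac{1}{2} \cdot \frac{1}{3}\right)^{4}}{3} = -3 + \frac{\left(4 + 3 + \frac{1}{6}\right)^{4}}{3} = -3 + \frac{\left(\frac{43}{6}\right)^{4}}{3} = -3 + \frac{1}{3} \cdot \frac{3418801}{1296} = -3 + \frac{3418801}{3888} = \frac{3407137}{3888} \approx 876.32$)
$\left(O \left(-20 - 2\right) + 2335\right) + 2662 = \left(\frac{3407137 \left(-20 - 2\right)}{3888} + 2335\right) + 2662 = \left(\frac{3407137}{3888} \left(-22\right) + 2335\right) + 2662 = \left(- \frac{37478507}{1944} + 2335\right) + 2662 = - \frac{32939267}{1944} + 2662 = - \frac{27764339}{1944}$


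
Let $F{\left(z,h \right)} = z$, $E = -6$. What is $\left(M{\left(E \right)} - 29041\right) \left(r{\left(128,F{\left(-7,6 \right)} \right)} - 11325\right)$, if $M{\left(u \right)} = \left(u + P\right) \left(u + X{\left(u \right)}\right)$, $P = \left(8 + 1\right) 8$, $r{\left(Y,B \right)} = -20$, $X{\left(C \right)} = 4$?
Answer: $330967685$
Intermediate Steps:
$P = 72$ ($P = 9 \cdot 8 = 72$)
$M{\left(u \right)} = \left(4 + u\right) \left(72 + u\right)$ ($M{\left(u \right)} = \left(u + 72\right) \left(u + 4\right) = \left(72 + u\right) \left(4 + u\right) = \left(4 + u\right) \left(72 + u\right)$)
$\left(M{\left(E \right)} - 29041\right) \left(r{\left(128,F{\left(-7,6 \right)} \right)} - 11325\right) = \left(\left(288 + \left(-6\right)^{2} + 76 \left(-6\right)\right) - 29041\right) \left(-20 - 11325\right) = \left(\left(288 + 36 - 456\right) - 29041\right) \left(-11345\right) = \left(-132 - 29041\right) \left(-11345\right) = \left(-29173\right) \left(-11345\right) = 330967685$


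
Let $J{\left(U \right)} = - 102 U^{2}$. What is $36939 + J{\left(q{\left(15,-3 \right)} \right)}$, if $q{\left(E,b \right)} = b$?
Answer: $36021$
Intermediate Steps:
$36939 + J{\left(q{\left(15,-3 \right)} \right)} = 36939 - 102 \left(-3\right)^{2} = 36939 - 918 = 36021$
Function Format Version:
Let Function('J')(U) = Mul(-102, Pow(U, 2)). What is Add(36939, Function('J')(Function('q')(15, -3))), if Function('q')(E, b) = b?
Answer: 36021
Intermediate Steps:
Add(36939, Function('J')(Function('q')(15, -3))) = Add(36939, Mul(-102, Pow(-3, 2))) = Add(36939, Mul(-102, 9)) = Add(36939, -918) = 36021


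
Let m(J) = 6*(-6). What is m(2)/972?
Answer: -1/27 ≈ -0.037037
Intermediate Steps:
m(J) = -36
m(2)/972 = -36/972 = -36*1/972 = -1/27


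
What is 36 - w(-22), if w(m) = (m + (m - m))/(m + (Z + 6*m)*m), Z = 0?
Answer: 4717/131 ≈ 36.008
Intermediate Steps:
w(m) = m/(m + 6*m²) (w(m) = (m + (m - m))/(m + (0 + 6*m)*m) = (m + 0)/(m + (6*m)*m) = m/(m + 6*m²))
36 - w(-22) = 36 - 1/(1 + 6*(-22)) = 36 - 1/(1 - 132) = 36 - 1/(-131) = 36 - 1*(-1/131) = 36 + 1/131 = 4717/131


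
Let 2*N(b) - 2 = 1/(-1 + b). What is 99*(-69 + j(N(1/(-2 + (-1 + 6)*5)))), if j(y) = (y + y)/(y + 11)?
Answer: -3445497/505 ≈ -6822.8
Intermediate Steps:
N(b) = 1 + 1/(2*(-1 + b))
j(y) = 2*y/(11 + y) (j(y) = (2*y)/(11 + y) = 2*y/(11 + y))
99*(-69 + j(N(1/(-2 + (-1 + 6)*5)))) = 99*(-69 + 2*((-½ + 1/(-2 + (-1 + 6)*5))/(-1 + 1/(-2 + (-1 + 6)*5)))/(11 + (-½ + 1/(-2 + (-1 + 6)*5))/(-1 + 1/(-2 + (-1 + 6)*5)))) = 99*(-69 + 2*((-½ + 1/(-2 + 5*5))/(-1 + 1/(-2 + 5*5)))/(11 + (-½ + 1/(-2 + 5*5))/(-1 + 1/(-2 + 5*5)))) = 99*(-69 + 2*((-½ + 1/(-2 + 25))/(-1 + 1/(-2 + 25)))/(11 + (-½ + 1/(-2 + 25))/(-1 + 1/(-2 + 25)))) = 99*(-69 + 2*((-½ + 1/23)/(-1 + 1/23))/(11 + (-½ + 1/23)/(-1 + 1/23))) = 99*(-69 + 2*(-21/46/(-22/23))/(11 - 21/46/(-22/23))) = 99*(-69 + 2*(-23/22*(-21/46))/(11 - 23/22*(-21/46))) = 99*(-69 + 2*(21/44)/(11 + 21/44)) = 99*(-69 + 2*(21/44)/(505/44)) = 99*(-69 + 2*(21/44)*(44/505)) = 99*(-69 + 42/505) = 99*(-34803/505) = -3445497/505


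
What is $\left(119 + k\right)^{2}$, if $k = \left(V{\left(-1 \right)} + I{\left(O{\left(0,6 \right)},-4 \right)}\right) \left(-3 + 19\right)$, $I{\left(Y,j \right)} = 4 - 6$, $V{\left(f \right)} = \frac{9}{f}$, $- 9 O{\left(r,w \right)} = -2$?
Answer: $3249$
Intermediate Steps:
$O{\left(r,w \right)} = \frac{2}{9}$ ($O{\left(r,w \right)} = \left(- \frac{1}{9}\right) \left(-2\right) = \frac{2}{9}$)
$I{\left(Y,j \right)} = -2$ ($I{\left(Y,j \right)} = 4 - 6 = -2$)
$k = -176$ ($k = \left(\frac{9}{-1} - 2\right) \left(-3 + 19\right) = \left(9 \left(-1\right) - 2\right) 16 = \left(-9 - 2\right) 16 = \left(-11\right) 16 = -176$)
$\left(119 + k\right)^{2} = \left(119 - 176\right)^{2} = \left(-57\right)^{2} = 3249$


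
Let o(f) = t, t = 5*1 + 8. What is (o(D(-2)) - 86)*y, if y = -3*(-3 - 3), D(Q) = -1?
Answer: -1314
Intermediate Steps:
t = 13 (t = 5 + 8 = 13)
y = 18 (y = -3*(-6) = 18)
o(f) = 13
(o(D(-2)) - 86)*y = (13 - 86)*18 = -73*18 = -1314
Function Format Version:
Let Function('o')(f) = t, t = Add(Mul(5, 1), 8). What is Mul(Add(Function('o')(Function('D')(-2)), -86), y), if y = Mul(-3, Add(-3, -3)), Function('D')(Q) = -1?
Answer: -1314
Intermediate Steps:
t = 13 (t = Add(5, 8) = 13)
y = 18 (y = Mul(-3, -6) = 18)
Function('o')(f) = 13
Mul(Add(Function('o')(Function('D')(-2)), -86), y) = Mul(Add(13, -86), 18) = Mul(-73, 18) = -1314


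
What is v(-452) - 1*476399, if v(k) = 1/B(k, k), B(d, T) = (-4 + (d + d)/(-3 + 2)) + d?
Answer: -213426751/448 ≈ -4.7640e+5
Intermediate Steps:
B(d, T) = -4 - d (B(d, T) = (-4 + (2*d)/(-1)) + d = (-4 + (2*d)*(-1)) + d = (-4 - 2*d) + d = -4 - d)
v(k) = 1/(-4 - k)
v(-452) - 1*476399 = -1/(4 - 452) - 1*476399 = -1/(-448) - 476399 = -1*(-1/448) - 476399 = 1/448 - 476399 = -213426751/448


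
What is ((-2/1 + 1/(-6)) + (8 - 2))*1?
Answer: 23/6 ≈ 3.8333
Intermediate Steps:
((-2/1 + 1/(-6)) + (8 - 2))*1 = ((-2*1 + 1*(-⅙)) + 6)*1 = ((-2 - ⅙) + 6)*1 = (-13/6 + 6)*1 = (23/6)*1 = 23/6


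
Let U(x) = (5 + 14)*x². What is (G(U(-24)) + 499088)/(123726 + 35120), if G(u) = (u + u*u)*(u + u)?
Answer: 1310895333064/79423 ≈ 1.6505e+7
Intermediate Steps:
U(x) = 19*x²
G(u) = 2*u*(u + u²) (G(u) = (u + u²)*(2*u) = 2*u*(u + u²))
(G(U(-24)) + 499088)/(123726 + 35120) = (2*(19*(-24)²)²*(1 + 19*(-24)²) + 499088)/(123726 + 35120) = (2*(19*576)²*(1 + 19*576) + 499088)/158846 = (2*10944²*(1 + 10944) + 499088)*(1/158846) = (2*119771136*10945 + 499088)*(1/158846) = (2621790167040 + 499088)*(1/158846) = 2621790666128*(1/158846) = 1310895333064/79423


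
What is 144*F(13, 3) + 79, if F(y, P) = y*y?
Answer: 24415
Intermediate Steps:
F(y, P) = y²
144*F(13, 3) + 79 = 144*13² + 79 = 144*169 + 79 = 24336 + 79 = 24415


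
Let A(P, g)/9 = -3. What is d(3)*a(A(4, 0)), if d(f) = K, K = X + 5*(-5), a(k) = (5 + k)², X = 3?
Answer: -10648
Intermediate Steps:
A(P, g) = -27 (A(P, g) = 9*(-3) = -27)
K = -22 (K = 3 + 5*(-5) = 3 - 25 = -22)
d(f) = -22
d(3)*a(A(4, 0)) = -22*(5 - 27)² = -22*(-22)² = -22*484 = -10648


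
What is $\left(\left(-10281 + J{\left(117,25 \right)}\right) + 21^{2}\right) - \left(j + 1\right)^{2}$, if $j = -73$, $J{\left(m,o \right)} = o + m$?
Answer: $-14882$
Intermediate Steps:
$J{\left(m,o \right)} = m + o$
$\left(\left(-10281 + J{\left(117,25 \right)}\right) + 21^{2}\right) - \left(j + 1\right)^{2} = \left(\left(-10281 + \left(117 + 25\right)\right) + 21^{2}\right) - \left(-73 + 1\right)^{2} = \left(\left(-10281 + 142\right) + 441\right) - \left(-72\right)^{2} = \left(-10139 + 441\right) - 5184 = -9698 - 5184 = -14882$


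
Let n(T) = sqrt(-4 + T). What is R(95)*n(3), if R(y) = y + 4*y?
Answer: 475*I ≈ 475.0*I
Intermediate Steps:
R(y) = 5*y
R(95)*n(3) = (5*95)*sqrt(-4 + 3) = 475*sqrt(-1) = 475*I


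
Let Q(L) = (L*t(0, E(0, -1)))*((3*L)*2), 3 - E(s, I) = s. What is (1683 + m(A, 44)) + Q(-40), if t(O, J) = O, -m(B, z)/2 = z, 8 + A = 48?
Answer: 1595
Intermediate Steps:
A = 40 (A = -8 + 48 = 40)
E(s, I) = 3 - s
m(B, z) = -2*z
Q(L) = 0 (Q(L) = (L*0)*((3*L)*2) = 0*(6*L) = 0)
(1683 + m(A, 44)) + Q(-40) = (1683 - 2*44) + 0 = (1683 - 88) + 0 = 1595 + 0 = 1595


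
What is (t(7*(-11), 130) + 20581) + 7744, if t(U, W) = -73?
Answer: 28252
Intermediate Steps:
(t(7*(-11), 130) + 20581) + 7744 = (-73 + 20581) + 7744 = 20508 + 7744 = 28252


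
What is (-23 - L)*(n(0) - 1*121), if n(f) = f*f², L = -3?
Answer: 2420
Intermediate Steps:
n(f) = f³
(-23 - L)*(n(0) - 1*121) = (-23 - 1*(-3))*(0³ - 1*121) = (-23 + 3)*(0 - 121) = -20*(-121) = 2420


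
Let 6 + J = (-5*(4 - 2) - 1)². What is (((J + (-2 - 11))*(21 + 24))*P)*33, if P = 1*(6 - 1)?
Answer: 757350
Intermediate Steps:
J = 115 (J = -6 + (-5*(4 - 2) - 1)² = -6 + (-5*2 - 1)² = -6 + (-10 - 1)² = -6 + (-11)² = -6 + 121 = 115)
P = 5 (P = 1*5 = 5)
(((J + (-2 - 11))*(21 + 24))*P)*33 = (((115 + (-2 - 11))*(21 + 24))*5)*33 = (((115 - 13)*45)*5)*33 = ((102*45)*5)*33 = (4590*5)*33 = 22950*33 = 757350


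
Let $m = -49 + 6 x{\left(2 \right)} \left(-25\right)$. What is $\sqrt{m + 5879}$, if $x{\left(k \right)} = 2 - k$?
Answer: $\sqrt{5830} \approx 76.354$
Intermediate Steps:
$m = -49$ ($m = -49 + 6 \left(2 - 2\right) \left(-25\right) = -49 + 6 \cdot 0 \left(-25\right) = -49 + 0 \left(-25\right) = -49 + 0 = -49$)
$\sqrt{m + 5879} = \sqrt{-49 + 5879} = \sqrt{5830}$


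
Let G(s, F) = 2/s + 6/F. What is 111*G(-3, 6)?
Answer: 37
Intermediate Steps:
111*G(-3, 6) = 111*(2/(-3) + 6/6) = 111*(2*(-⅓) + 6*(⅙)) = 111*(-⅔ + 1) = 111*(⅓) = 37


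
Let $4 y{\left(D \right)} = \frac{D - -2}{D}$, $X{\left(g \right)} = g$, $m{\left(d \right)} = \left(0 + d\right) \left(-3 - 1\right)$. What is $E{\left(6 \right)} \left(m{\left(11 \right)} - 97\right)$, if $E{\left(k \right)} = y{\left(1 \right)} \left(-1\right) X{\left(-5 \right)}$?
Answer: $- \frac{2115}{4} \approx -528.75$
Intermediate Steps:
$m{\left(d \right)} = - 4 d$ ($m{\left(d \right)} = d \left(-4\right) = - 4 d$)
$y{\left(D \right)} = \frac{2 + D}{4 D}$ ($y{\left(D \right)} = \frac{\left(D - -2\right) \frac{1}{D}}{4} = \frac{\left(D + 2\right) \frac{1}{D}}{4} = \frac{\left(2 + D\right) \frac{1}{D}}{4} = \frac{\frac{1}{D} \left(2 + D\right)}{4} = \frac{2 + D}{4 D}$)
$E{\left(k \right)} = \frac{15}{4}$ ($E{\left(k \right)} = \frac{2 + 1}{4 \cdot 1} \left(-1\right) \left(-5\right) = \frac{1}{4} \cdot 1 \cdot 3 \left(-1\right) \left(-5\right) = \frac{3}{4} \left(-1\right) \left(-5\right) = \left(- \frac{3}{4}\right) \left(-5\right) = \frac{15}{4}$)
$E{\left(6 \right)} \left(m{\left(11 \right)} - 97\right) = \frac{15 \left(\left(-4\right) 11 - 97\right)}{4} = \frac{15 \left(-44 - 97\right)}{4} = \frac{15}{4} \left(-141\right) = - \frac{2115}{4}$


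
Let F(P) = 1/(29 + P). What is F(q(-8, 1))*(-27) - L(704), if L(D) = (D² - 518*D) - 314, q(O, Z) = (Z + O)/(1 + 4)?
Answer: -6009025/46 ≈ -1.3063e+5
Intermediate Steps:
q(O, Z) = O/5 + Z/5 (q(O, Z) = (O + Z)/5 = (O + Z)*(⅕) = O/5 + Z/5)
L(D) = -314 + D² - 518*D
F(q(-8, 1))*(-27) - L(704) = -27/(29 + ((⅕)*(-8) + (⅕)*1)) - (-314 + 704² - 518*704) = -27/(29 + (-8/5 + ⅕)) - (-314 + 495616 - 364672) = -27/(29 - 7/5) - 1*130630 = -27/(138/5) - 130630 = (5/138)*(-27) - 130630 = -45/46 - 130630 = -6009025/46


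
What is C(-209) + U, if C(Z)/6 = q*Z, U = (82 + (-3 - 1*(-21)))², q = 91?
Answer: -104114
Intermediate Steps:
U = 10000 (U = (82 + (-3 + 21))² = (82 + 18)² = 100² = 10000)
C(Z) = 546*Z (C(Z) = 6*(91*Z) = 546*Z)
C(-209) + U = 546*(-209) + 10000 = -114114 + 10000 = -104114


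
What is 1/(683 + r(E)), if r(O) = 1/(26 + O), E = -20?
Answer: 6/4099 ≈ 0.0014638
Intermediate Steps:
1/(683 + r(E)) = 1/(683 + 1/(26 - 20)) = 1/(683 + 1/6) = 1/(683 + ⅙) = 1/(4099/6) = 6/4099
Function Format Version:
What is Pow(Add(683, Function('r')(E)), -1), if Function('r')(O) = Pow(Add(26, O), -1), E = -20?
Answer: Rational(6, 4099) ≈ 0.0014638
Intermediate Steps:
Pow(Add(683, Function('r')(E)), -1) = Pow(Add(683, Pow(Add(26, -20), -1)), -1) = Pow(Add(683, Pow(6, -1)), -1) = Pow(Add(683, Rational(1, 6)), -1) = Pow(Rational(4099, 6), -1) = Rational(6, 4099)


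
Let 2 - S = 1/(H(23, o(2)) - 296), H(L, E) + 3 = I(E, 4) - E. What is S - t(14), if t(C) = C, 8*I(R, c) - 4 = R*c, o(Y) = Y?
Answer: -7186/599 ≈ -11.997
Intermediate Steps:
I(R, c) = ½ + R*c/8 (I(R, c) = ½ + (R*c)/8 = ½ + R*c/8)
H(L, E) = -5/2 - E/2 (H(L, E) = -3 + ((½ + (⅛)*E*4) - E) = -3 + ((½ + E/2) - E) = -3 + (½ - E/2) = -5/2 - E/2)
S = 1200/599 (S = 2 - 1/((-5/2 - ½*2) - 296) = 2 - 1/((-5/2 - 1) - 296) = 2 - 1/(-7/2 - 296) = 2 - 1/(-599/2) = 2 - 1*(-2/599) = 2 + 2/599 = 1200/599 ≈ 2.0033)
S - t(14) = 1200/599 - 1*14 = 1200/599 - 14 = -7186/599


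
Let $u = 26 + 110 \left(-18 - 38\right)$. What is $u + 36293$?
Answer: $30159$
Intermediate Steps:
$u = -6134$ ($u = 26 + 110 \left(-18 - 38\right) = 26 + 110 \left(-56\right) = 26 - 6160 = -6134$)
$u + 36293 = -6134 + 36293 = 30159$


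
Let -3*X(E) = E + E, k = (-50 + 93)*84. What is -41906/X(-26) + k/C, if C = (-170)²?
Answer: -454132797/187850 ≈ -2417.5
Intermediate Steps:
k = 3612 (k = 43*84 = 3612)
X(E) = -2*E/3 (X(E) = -(E + E)/3 = -2*E/3)
C = 28900
-41906/X(-26) + k/C = -41906/((-⅔*(-26))) + 3612/28900 = -41906/52/3 + 3612*(1/28900) = -41906*3/52 + 903/7225 = -62859/26 + 903/7225 = -454132797/187850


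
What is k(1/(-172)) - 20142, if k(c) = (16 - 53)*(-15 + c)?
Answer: -3368927/172 ≈ -19587.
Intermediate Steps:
k(c) = 555 - 37*c (k(c) = -37*(-15 + c) = 555 - 37*c)
k(1/(-172)) - 20142 = (555 - 37/(-172)) - 20142 = (555 - 37*(-1/172)) - 20142 = (555 + 37/172) - 20142 = 95497/172 - 20142 = -3368927/172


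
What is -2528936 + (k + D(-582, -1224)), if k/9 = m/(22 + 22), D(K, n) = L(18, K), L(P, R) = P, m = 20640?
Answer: -27771658/11 ≈ -2.5247e+6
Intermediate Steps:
D(K, n) = 18
k = 46440/11 (k = 9*(20640/(22 + 22)) = 9*(20640/44) = 9*(20640*(1/44)) = 9*(5160/11) = 46440/11 ≈ 4221.8)
-2528936 + (k + D(-582, -1224)) = -2528936 + (46440/11 + 18) = -2528936 + 46638/11 = -27771658/11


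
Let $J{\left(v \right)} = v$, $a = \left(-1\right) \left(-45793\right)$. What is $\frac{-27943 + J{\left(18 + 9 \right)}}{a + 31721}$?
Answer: $- \frac{13958}{38757} \approx -0.36014$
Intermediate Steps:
$a = 45793$
$\frac{-27943 + J{\left(18 + 9 \right)}}{a + 31721} = \frac{-27943 + \left(18 + 9\right)}{45793 + 31721} = \frac{-27943 + 27}{77514} = \left(-27916\right) \frac{1}{77514} = - \frac{13958}{38757}$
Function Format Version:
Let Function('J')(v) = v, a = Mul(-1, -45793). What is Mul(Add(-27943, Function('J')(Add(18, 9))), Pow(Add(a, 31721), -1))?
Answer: Rational(-13958, 38757) ≈ -0.36014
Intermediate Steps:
a = 45793
Mul(Add(-27943, Function('J')(Add(18, 9))), Pow(Add(a, 31721), -1)) = Mul(Add(-27943, Add(18, 9)), Pow(Add(45793, 31721), -1)) = Mul(Add(-27943, 27), Pow(77514, -1)) = Mul(-27916, Rational(1, 77514)) = Rational(-13958, 38757)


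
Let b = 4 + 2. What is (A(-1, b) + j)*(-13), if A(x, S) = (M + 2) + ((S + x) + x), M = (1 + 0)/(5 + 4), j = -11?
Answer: 572/9 ≈ 63.556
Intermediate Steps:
b = 6
M = ⅑ (M = 1/9 = 1*(⅑) = ⅑ ≈ 0.11111)
A(x, S) = 19/9 + S + 2*x (A(x, S) = (⅑ + 2) + ((S + x) + x) = 19/9 + (S + 2*x) = 19/9 + S + 2*x)
(A(-1, b) + j)*(-13) = ((19/9 + 6 + 2*(-1)) - 11)*(-13) = ((19/9 + 6 - 2) - 11)*(-13) = (55/9 - 11)*(-13) = -44/9*(-13) = 572/9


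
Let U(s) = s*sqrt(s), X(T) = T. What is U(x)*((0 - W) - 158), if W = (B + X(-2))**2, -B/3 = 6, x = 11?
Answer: -6138*sqrt(11) ≈ -20357.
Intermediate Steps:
B = -18 (B = -3*6 = -18)
W = 400 (W = (-18 - 2)**2 = (-20)**2 = 400)
U(s) = s**(3/2)
U(x)*((0 - W) - 158) = 11**(3/2)*((0 - 1*400) - 158) = (11*sqrt(11))*((0 - 400) - 158) = (11*sqrt(11))*(-400 - 158) = (11*sqrt(11))*(-558) = -6138*sqrt(11)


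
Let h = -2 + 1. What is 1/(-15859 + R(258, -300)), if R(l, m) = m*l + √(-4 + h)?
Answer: -93259/8697241086 - I*√5/8697241086 ≈ -1.0723e-5 - 2.571e-10*I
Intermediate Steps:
h = -1
R(l, m) = I*√5 + l*m (R(l, m) = m*l + √(-4 - 1) = l*m + √(-5) = l*m + I*√5 = I*√5 + l*m)
1/(-15859 + R(258, -300)) = 1/(-15859 + (I*√5 + 258*(-300))) = 1/(-15859 + (I*√5 - 77400)) = 1/(-15859 + (-77400 + I*√5)) = 1/(-93259 + I*√5)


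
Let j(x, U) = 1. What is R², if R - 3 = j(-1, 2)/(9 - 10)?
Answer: 4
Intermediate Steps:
R = 2 (R = 3 + 1/(9 - 10) = 3 + 1/(-1) = 3 + 1*(-1) = 3 - 1 = 2)
R² = 2² = 4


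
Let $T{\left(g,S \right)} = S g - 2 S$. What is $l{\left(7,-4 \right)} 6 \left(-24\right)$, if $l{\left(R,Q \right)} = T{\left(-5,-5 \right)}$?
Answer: $-5040$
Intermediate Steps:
$T{\left(g,S \right)} = - 2 S + S g$
$l{\left(R,Q \right)} = 35$ ($l{\left(R,Q \right)} = - 5 \left(-2 - 5\right) = \left(-5\right) \left(-7\right) = 35$)
$l{\left(7,-4 \right)} 6 \left(-24\right) = 35 \cdot 6 \left(-24\right) = 210 \left(-24\right) = -5040$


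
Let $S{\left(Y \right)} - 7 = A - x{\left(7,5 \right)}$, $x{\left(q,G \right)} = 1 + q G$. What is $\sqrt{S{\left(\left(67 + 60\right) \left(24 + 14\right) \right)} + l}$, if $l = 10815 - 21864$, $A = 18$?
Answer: $2 i \sqrt{2765} \approx 105.17 i$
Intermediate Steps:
$x{\left(q,G \right)} = 1 + G q$
$S{\left(Y \right)} = -11$ ($S{\left(Y \right)} = 7 + \left(18 - \left(1 + 5 \cdot 7\right)\right) = 7 + \left(18 - \left(1 + 35\right)\right) = 7 + \left(18 - 36\right) = 7 - 18 = -11$)
$l = -11049$
$\sqrt{S{\left(\left(67 + 60\right) \left(24 + 14\right) \right)} + l} = \sqrt{-11 - 11049} = \sqrt{-11060} = 2 i \sqrt{2765}$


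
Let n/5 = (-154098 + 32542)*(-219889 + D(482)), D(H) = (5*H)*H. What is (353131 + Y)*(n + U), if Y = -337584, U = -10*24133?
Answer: -8898566560804970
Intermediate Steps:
U = -241330
D(H) = 5*H²
n = -572365267180 (n = 5*((-154098 + 32542)*(-219889 + 5*482²)) = 5*(-121556*(-219889 + 5*232324)) = 5*(-121556*(-219889 + 1161620)) = 5*(-121556*941731) = 5*(-114473053436) = -572365267180)
(353131 + Y)*(n + U) = (353131 - 337584)*(-572365267180 - 241330) = 15547*(-572365508510) = -8898566560804970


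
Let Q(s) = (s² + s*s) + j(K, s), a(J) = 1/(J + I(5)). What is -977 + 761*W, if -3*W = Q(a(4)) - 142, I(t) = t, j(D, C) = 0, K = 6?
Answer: 8514089/243 ≈ 35037.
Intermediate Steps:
a(J) = 1/(5 + J) (a(J) = 1/(J + 5) = 1/(5 + J))
Q(s) = 2*s² (Q(s) = (s² + s*s) + 0 = (s² + s²) + 0 = 2*s² + 0 = 2*s²)
W = 11500/243 (W = -(2*(1/(5 + 4))² - 142)/3 = -(2*(1/9)² - 142)/3 = -(2*(⅑)² - 142)/3 = -(2*(1/81) - 142)/3 = -(2/81 - 142)/3 = -⅓*(-11500/81) = 11500/243 ≈ 47.325)
-977 + 761*W = -977 + 761*(11500/243) = -977 + 8751500/243 = 8514089/243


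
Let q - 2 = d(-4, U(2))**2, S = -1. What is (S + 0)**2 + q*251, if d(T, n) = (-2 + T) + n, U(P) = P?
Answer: 4519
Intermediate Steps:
d(T, n) = -2 + T + n
q = 18 (q = 2 + (-2 - 4 + 2)**2 = 2 + (-4)**2 = 2 + 16 = 18)
(S + 0)**2 + q*251 = (-1 + 0)**2 + 18*251 = (-1)**2 + 4518 = 1 + 4518 = 4519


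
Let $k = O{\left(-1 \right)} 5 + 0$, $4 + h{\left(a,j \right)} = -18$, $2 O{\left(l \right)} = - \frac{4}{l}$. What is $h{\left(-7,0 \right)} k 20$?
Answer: $-4400$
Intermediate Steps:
$O{\left(l \right)} = - \frac{2}{l}$ ($O{\left(l \right)} = \frac{\left(-4\right) \frac{1}{l}}{2} = - \frac{2}{l}$)
$h{\left(a,j \right)} = -22$ ($h{\left(a,j \right)} = -4 - 18 = -22$)
$k = 10$ ($k = - \frac{2}{-1} \cdot 5 + 0 = \left(-2\right) \left(-1\right) 5 + 0 = 2 \cdot 5 + 0 = 10 + 0 = 10$)
$h{\left(-7,0 \right)} k 20 = - 22 \cdot 10 \cdot 20 = \left(-22\right) 200 = -4400$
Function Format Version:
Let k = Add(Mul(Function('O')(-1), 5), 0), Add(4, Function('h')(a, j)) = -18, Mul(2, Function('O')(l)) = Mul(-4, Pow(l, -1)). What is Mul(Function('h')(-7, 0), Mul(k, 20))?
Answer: -4400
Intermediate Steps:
Function('O')(l) = Mul(-2, Pow(l, -1)) (Function('O')(l) = Mul(Rational(1, 2), Mul(-4, Pow(l, -1))) = Mul(-2, Pow(l, -1)))
Function('h')(a, j) = -22 (Function('h')(a, j) = Add(-4, -18) = -22)
k = 10 (k = Add(Mul(Mul(-2, Pow(-1, -1)), 5), 0) = Add(Mul(Mul(-2, -1), 5), 0) = Add(Mul(2, 5), 0) = Add(10, 0) = 10)
Mul(Function('h')(-7, 0), Mul(k, 20)) = Mul(-22, Mul(10, 20)) = Mul(-22, 200) = -4400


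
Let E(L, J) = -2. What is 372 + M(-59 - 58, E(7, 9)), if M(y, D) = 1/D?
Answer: 743/2 ≈ 371.50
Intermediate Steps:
372 + M(-59 - 58, E(7, 9)) = 372 + 1/(-2) = 372 - 1/2 = 743/2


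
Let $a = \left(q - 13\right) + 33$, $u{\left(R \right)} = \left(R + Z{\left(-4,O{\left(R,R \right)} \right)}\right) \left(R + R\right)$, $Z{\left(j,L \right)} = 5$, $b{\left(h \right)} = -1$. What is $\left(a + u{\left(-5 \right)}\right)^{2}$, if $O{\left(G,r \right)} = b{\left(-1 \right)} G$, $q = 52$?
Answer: $5184$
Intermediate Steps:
$O{\left(G,r \right)} = - G$
$u{\left(R \right)} = 2 R \left(5 + R\right)$ ($u{\left(R \right)} = \left(R + 5\right) \left(R + R\right) = \left(5 + R\right) 2 R = 2 R \left(5 + R\right)$)
$a = 72$ ($a = \left(52 - 13\right) + 33 = 39 + 33 = 72$)
$\left(a + u{\left(-5 \right)}\right)^{2} = \left(72 + 2 \left(-5\right) \left(5 - 5\right)\right)^{2} = \left(72 + 2 \left(-5\right) 0\right)^{2} = \left(72 + 0\right)^{2} = 72^{2} = 5184$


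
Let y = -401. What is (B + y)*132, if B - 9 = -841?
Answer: -162756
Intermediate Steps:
B = -832 (B = 9 - 841 = -832)
(B + y)*132 = (-832 - 401)*132 = -1233*132 = -162756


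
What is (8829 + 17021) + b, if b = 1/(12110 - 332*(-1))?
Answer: 321625701/12442 ≈ 25850.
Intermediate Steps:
b = 1/12442 (b = 1/(12110 + 332) = 1/12442 ≈ 8.0373e-5)
(8829 + 17021) + b = (8829 + 17021) + 1/12442 = 25850 + 1/12442 = 321625701/12442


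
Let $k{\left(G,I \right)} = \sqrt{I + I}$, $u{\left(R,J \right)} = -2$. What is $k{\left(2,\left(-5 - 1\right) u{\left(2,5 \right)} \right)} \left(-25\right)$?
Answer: $- 50 \sqrt{6} \approx -122.47$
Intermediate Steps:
$k{\left(G,I \right)} = \sqrt{2} \sqrt{I}$ ($k{\left(G,I \right)} = \sqrt{2 I} = \sqrt{2} \sqrt{I}$)
$k{\left(2,\left(-5 - 1\right) u{\left(2,5 \right)} \right)} \left(-25\right) = \sqrt{2} \sqrt{\left(-5 - 1\right) \left(-2\right)} \left(-25\right) = \sqrt{2} \sqrt{\left(-6\right) \left(-2\right)} \left(-25\right) = \sqrt{2} \sqrt{12} \left(-25\right) = \sqrt{2} \cdot 2 \sqrt{3} \left(-25\right) = 2 \sqrt{6} \left(-25\right) = - 50 \sqrt{6}$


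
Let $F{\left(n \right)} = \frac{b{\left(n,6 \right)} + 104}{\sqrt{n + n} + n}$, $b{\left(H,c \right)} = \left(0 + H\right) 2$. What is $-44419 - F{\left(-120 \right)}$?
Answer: $- \frac{2709627}{61} - \frac{34 i \sqrt{15}}{915} \approx -44420.0 - 0.14391 i$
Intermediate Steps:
$b{\left(H,c \right)} = 2 H$ ($b{\left(H,c \right)} = H 2 = 2 H$)
$F{\left(n \right)} = \frac{104 + 2 n}{n + \sqrt{2} \sqrt{n}}$ ($F{\left(n \right)} = \frac{2 n + 104}{\sqrt{n + n} + n} = \frac{104 + 2 n}{\sqrt{2 n} + n} = \frac{104 + 2 n}{\sqrt{2} \sqrt{n} + n} = \frac{104 + 2 n}{n + \sqrt{2} \sqrt{n}}$)
$-44419 - F{\left(-120 \right)} = -44419 - \frac{2 \left(52 - 120\right)}{-120 + \sqrt{2} \sqrt{-120}} = -44419 - 2 \frac{1}{-120 + \sqrt{2} \cdot 2 i \sqrt{30}} \left(-68\right) = -44419 - 2 \frac{1}{-120 + 4 i \sqrt{15}} \left(-68\right) = -44419 - - \frac{136}{-120 + 4 i \sqrt{15}} = -44419 + \frac{136}{-120 + 4 i \sqrt{15}}$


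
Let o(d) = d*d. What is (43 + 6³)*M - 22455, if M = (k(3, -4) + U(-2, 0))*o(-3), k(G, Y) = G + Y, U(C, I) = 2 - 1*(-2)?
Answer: -15462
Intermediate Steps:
U(C, I) = 4 (U(C, I) = 2 + 2 = 4)
o(d) = d²
M = 27 (M = ((3 - 4) + 4)*(-3)² = (-1 + 4)*9 = 3*9 = 27)
(43 + 6³)*M - 22455 = (43 + 6³)*27 - 22455 = (43 + 216)*27 - 22455 = 259*27 - 22455 = 6993 - 22455 = -15462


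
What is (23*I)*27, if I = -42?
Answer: -26082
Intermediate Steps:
(23*I)*27 = (23*(-42))*27 = -966*27 = -26082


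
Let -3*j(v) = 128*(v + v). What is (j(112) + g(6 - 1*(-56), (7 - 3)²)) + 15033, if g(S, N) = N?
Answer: 16475/3 ≈ 5491.7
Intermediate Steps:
j(v) = -256*v/3 (j(v) = -128*(v + v)/3 = -128*2*v/3 = -256*v/3)
(j(112) + g(6 - 1*(-56), (7 - 3)²)) + 15033 = (-256/3*112 + (7 - 3)²) + 15033 = (-28672/3 + 4²) + 15033 = (-28672/3 + 16) + 15033 = -28624/3 + 15033 = 16475/3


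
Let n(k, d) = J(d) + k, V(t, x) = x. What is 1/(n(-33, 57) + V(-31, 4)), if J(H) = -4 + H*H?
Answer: 1/3216 ≈ 0.00031095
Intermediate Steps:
J(H) = -4 + H**2
n(k, d) = -4 + k + d**2 (n(k, d) = (-4 + d**2) + k = -4 + k + d**2)
1/(n(-33, 57) + V(-31, 4)) = 1/((-4 - 33 + 57**2) + 4) = 1/((-4 - 33 + 3249) + 4) = 1/(3212 + 4) = 1/3216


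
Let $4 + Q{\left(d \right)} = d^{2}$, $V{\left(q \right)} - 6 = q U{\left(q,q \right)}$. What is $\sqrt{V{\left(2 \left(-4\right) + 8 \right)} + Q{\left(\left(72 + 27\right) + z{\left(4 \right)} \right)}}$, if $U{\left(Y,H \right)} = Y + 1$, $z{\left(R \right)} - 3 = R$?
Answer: $\sqrt{11238} \approx 106.01$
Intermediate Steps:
$z{\left(R \right)} = 3 + R$
$U{\left(Y,H \right)} = 1 + Y$
$V{\left(q \right)} = 6 + q \left(1 + q\right)$
$Q{\left(d \right)} = -4 + d^{2}$
$\sqrt{V{\left(2 \left(-4\right) + 8 \right)} + Q{\left(\left(72 + 27\right) + z{\left(4 \right)} \right)}} = \sqrt{\left(6 + \left(2 \left(-4\right) + 8\right) \left(1 + \left(2 \left(-4\right) + 8\right)\right)\right) - \left(4 - \left(\left(72 + 27\right) + \left(3 + 4\right)\right)^{2}\right)} = \sqrt{\left(6 + \left(-8 + 8\right) \left(1 + \left(-8 + 8\right)\right)\right) - \left(4 - \left(99 + 7\right)^{2}\right)} = \sqrt{\left(6 + 0 \left(1 + 0\right)\right) - \left(4 - 106^{2}\right)} = \sqrt{\left(6 + 0 \cdot 1\right) + \left(-4 + 11236\right)} = \sqrt{\left(6 + 0\right) + 11232} = \sqrt{6 + 11232} = \sqrt{11238}$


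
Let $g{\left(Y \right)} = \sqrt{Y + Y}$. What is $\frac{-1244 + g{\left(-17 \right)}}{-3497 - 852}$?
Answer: $\frac{1244}{4349} - \frac{i \sqrt{34}}{4349} \approx 0.28604 - 0.0013408 i$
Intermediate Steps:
$g{\left(Y \right)} = \sqrt{2} \sqrt{Y}$ ($g{\left(Y \right)} = \sqrt{2 Y} = \sqrt{2} \sqrt{Y}$)
$\frac{-1244 + g{\left(-17 \right)}}{-3497 - 852} = \frac{-1244 + \sqrt{2} \sqrt{-17}}{-3497 - 852} = \frac{-1244 + \sqrt{2} i \sqrt{17}}{-4349} = \left(-1244 + i \sqrt{34}\right) \left(- \frac{1}{4349}\right) = \frac{1244}{4349} - \frac{i \sqrt{34}}{4349}$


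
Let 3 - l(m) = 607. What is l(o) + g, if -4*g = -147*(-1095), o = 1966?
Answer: -163381/4 ≈ -40845.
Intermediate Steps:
l(m) = -604 (l(m) = 3 - 1*607 = 3 - 607 = -604)
g = -160965/4 (g = -(-147)*(-1095)/4 = -1/4*160965 = -160965/4 ≈ -40241.)
l(o) + g = -604 - 160965/4 = -163381/4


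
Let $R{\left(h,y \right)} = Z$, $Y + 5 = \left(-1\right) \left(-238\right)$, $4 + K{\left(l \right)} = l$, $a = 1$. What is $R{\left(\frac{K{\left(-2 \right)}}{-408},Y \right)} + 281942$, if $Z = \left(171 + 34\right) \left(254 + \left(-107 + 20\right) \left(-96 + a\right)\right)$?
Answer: $2028337$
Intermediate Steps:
$K{\left(l \right)} = -4 + l$
$Z = 1746395$ ($Z = \left(171 + 34\right) \left(254 + \left(-107 + 20\right) \left(-96 + 1\right)\right) = 205 \left(254 - -8265\right) = 205 \left(254 + 8265\right) = 205 \cdot 8519 = 1746395$)
$Y = 233$ ($Y = -5 - -238 = -5 + 238 = 233$)
$R{\left(h,y \right)} = 1746395$
$R{\left(\frac{K{\left(-2 \right)}}{-408},Y \right)} + 281942 = 1746395 + 281942 = 2028337$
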